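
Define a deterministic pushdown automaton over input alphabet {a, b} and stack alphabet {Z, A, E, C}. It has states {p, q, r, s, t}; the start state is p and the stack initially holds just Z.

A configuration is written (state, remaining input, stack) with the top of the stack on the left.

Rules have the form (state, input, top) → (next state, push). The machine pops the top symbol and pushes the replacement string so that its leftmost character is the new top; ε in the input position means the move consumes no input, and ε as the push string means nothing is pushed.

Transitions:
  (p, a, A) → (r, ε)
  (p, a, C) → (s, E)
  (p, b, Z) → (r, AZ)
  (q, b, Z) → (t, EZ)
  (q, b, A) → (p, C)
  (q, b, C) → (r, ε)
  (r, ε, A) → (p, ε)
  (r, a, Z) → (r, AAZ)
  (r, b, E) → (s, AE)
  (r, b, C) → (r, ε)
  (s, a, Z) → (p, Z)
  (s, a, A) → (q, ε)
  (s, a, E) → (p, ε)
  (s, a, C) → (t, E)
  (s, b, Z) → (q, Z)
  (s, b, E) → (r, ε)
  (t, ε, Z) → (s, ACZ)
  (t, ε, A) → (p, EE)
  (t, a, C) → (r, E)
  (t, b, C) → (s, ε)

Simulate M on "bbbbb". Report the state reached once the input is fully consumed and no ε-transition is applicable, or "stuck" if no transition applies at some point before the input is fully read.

(p, bbbbb, Z)
  read b, top Z: go to r, push AZ → (r, bbbb, AZ)
  ε-move, top A: go to p, push ε → (p, bbbb, Z)
  read b, top Z: go to r, push AZ → (r, bbb, AZ)
  ε-move, top A: go to p, push ε → (p, bbb, Z)
  read b, top Z: go to r, push AZ → (r, bb, AZ)
  ε-move, top A: go to p, push ε → (p, bb, Z)
  read b, top Z: go to r, push AZ → (r, b, AZ)
  ε-move, top A: go to p, push ε → (p, b, Z)
  read b, top Z: go to r, push AZ → (r, ε, AZ)
  ε-move, top A: go to p, push ε → (p, ε, Z)
All input consumed; M is in state p.

p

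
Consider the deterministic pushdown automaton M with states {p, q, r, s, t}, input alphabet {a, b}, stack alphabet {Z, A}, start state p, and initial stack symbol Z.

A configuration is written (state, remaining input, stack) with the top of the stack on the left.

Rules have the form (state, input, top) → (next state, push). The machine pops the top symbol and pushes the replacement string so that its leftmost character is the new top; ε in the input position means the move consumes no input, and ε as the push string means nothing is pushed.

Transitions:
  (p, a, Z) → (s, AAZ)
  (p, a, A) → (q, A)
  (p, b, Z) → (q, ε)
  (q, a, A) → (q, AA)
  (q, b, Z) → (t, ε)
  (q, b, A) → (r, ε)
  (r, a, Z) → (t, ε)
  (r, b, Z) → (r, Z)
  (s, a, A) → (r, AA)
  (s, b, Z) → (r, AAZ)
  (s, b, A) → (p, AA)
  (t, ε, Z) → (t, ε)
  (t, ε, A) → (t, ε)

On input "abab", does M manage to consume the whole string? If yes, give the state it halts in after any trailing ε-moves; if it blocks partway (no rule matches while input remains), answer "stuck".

r

(p, abab, Z) ⊢ (s, bab, AAZ) ⊢ (p, ab, AAAZ) ⊢ (q, b, AAAZ) ⊢ (r, ε, AAZ)
All input consumed; M is in state r.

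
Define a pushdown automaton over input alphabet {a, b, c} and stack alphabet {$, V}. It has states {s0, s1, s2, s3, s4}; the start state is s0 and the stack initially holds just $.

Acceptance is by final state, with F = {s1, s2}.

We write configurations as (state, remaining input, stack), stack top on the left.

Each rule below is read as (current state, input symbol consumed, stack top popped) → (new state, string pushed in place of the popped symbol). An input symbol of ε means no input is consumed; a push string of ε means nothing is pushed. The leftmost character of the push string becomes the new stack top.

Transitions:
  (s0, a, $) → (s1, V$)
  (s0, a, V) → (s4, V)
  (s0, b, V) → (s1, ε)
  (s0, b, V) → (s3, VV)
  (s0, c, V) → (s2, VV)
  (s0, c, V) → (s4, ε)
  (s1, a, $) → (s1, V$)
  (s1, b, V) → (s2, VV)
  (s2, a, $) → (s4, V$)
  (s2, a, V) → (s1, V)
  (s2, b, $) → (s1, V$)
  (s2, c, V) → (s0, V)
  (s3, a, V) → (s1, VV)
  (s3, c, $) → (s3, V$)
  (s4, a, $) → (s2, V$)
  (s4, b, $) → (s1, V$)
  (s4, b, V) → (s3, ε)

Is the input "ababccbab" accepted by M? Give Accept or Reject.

One accepting computation: (s0, ababccbab, $) ⊢ (s1, babccbab, V$) ⊢ (s2, abccbab, VV$) ⊢ (s1, bccbab, VV$) ⊢ (s2, ccbab, VVV$) ⊢ (s0, cbab, VVV$) ⊢ (s4, bab, VV$) ⊢ (s3, ab, V$) ⊢ (s1, b, VV$) ⊢ (s2, ε, VVV$)
All input consumed and state s2 ∈ F.

Accept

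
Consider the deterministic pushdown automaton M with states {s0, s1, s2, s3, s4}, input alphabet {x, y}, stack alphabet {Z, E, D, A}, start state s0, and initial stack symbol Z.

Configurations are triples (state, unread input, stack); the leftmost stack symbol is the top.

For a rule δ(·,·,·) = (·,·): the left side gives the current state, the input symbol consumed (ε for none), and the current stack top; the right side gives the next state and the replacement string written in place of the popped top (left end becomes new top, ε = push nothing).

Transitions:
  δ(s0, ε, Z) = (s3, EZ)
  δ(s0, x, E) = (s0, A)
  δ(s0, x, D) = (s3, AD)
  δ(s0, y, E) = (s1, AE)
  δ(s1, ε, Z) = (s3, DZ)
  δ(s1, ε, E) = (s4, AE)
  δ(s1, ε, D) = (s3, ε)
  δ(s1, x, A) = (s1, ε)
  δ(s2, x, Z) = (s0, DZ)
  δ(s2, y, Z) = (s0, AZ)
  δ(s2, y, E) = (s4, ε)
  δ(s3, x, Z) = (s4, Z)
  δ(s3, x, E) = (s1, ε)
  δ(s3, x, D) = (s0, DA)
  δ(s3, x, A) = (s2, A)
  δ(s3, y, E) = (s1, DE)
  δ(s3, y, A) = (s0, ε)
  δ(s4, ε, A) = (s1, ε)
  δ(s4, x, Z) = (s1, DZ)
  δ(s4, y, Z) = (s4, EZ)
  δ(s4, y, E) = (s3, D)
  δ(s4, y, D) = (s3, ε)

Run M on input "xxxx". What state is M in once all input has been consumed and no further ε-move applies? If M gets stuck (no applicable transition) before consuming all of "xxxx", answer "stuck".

s2

(s0, xxxx, Z)
  ε-move, top Z: go to s3, push EZ → (s3, xxxx, EZ)
  read x, top E: go to s1, push ε → (s1, xxx, Z)
  ε-move, top Z: go to s3, push DZ → (s3, xxx, DZ)
  read x, top D: go to s0, push DA → (s0, xx, DAZ)
  read x, top D: go to s3, push AD → (s3, x, ADAZ)
  read x, top A: go to s2, push A → (s2, ε, ADAZ)
All input consumed; M is in state s2.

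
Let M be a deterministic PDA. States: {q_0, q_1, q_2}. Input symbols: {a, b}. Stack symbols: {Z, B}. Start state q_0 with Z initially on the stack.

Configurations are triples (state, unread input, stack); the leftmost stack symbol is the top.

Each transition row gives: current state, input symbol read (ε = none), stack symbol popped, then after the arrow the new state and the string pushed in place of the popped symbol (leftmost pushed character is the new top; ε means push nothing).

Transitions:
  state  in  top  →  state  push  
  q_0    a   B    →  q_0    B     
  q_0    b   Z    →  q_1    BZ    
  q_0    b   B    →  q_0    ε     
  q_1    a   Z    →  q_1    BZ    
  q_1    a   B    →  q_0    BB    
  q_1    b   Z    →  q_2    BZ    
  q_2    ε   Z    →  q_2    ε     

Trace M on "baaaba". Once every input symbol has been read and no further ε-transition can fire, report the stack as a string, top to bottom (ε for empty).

(q_0, baaaba, Z)
  read b, top Z: go to q_1, push BZ → (q_1, aaaba, BZ)
  read a, top B: go to q_0, push BB → (q_0, aaba, BBZ)
  read a, top B: go to q_0, push B → (q_0, aba, BBZ)
  read a, top B: go to q_0, push B → (q_0, ba, BBZ)
  read b, top B: go to q_0, push ε → (q_0, a, BZ)
  read a, top B: go to q_0, push B → (q_0, ε, BZ)
All input consumed in state q_0 with stack BZ.

BZ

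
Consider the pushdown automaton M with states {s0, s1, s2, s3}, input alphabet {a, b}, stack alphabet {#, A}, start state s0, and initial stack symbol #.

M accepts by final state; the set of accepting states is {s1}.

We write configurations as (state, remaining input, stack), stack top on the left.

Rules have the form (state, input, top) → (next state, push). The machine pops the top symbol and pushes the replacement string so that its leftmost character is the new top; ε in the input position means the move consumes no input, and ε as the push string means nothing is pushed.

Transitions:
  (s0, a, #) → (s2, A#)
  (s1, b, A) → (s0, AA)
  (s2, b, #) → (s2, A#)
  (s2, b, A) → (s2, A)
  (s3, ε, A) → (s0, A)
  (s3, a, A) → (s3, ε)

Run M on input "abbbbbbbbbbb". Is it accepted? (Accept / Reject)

No computation consumes all input and reaches a final state.

Reject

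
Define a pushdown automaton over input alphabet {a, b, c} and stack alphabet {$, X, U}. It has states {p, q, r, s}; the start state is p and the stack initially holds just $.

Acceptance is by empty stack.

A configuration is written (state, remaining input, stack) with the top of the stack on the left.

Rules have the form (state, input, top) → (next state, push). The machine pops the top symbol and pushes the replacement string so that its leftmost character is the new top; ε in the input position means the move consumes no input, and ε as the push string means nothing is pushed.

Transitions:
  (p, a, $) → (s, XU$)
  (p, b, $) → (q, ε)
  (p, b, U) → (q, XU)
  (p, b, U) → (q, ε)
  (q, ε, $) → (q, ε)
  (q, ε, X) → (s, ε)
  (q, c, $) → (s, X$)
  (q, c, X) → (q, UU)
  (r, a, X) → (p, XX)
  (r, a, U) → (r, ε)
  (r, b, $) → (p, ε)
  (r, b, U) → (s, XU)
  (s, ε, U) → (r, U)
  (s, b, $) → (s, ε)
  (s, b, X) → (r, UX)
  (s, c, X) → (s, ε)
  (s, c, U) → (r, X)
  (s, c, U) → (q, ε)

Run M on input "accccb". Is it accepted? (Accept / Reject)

One accepting computation: (p, accccb, $) ⊢ (s, ccccb, XU$) ⊢ (s, cccb, U$) ⊢ (q, ccb, $) ⊢ (s, cb, X$) ⊢ (s, b, $) ⊢ (s, ε, ε)
All input consumed and the stack is empty.

Accept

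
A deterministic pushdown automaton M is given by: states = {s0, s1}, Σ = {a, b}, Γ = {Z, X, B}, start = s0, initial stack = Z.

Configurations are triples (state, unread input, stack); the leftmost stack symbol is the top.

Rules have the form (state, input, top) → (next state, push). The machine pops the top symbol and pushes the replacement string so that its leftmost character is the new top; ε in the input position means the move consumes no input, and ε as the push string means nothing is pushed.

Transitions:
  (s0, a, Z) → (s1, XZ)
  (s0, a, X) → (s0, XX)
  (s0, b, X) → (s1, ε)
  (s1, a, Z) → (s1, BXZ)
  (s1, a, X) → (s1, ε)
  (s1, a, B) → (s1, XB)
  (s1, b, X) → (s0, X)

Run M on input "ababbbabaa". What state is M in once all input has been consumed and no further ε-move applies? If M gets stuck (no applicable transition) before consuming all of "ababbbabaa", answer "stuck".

(s0, ababbbabaa, Z) ⊢ (s1, babbbabaa, XZ) ⊢ (s0, abbbabaa, XZ) ⊢ (s0, bbbabaa, XXZ) ⊢ (s1, bbabaa, XZ) ⊢ (s0, babaa, XZ) ⊢ (s1, abaa, Z) ⊢ (s1, baa, BXZ)
No transition for (s1, b, top B); M blocks with input baa remaining.

stuck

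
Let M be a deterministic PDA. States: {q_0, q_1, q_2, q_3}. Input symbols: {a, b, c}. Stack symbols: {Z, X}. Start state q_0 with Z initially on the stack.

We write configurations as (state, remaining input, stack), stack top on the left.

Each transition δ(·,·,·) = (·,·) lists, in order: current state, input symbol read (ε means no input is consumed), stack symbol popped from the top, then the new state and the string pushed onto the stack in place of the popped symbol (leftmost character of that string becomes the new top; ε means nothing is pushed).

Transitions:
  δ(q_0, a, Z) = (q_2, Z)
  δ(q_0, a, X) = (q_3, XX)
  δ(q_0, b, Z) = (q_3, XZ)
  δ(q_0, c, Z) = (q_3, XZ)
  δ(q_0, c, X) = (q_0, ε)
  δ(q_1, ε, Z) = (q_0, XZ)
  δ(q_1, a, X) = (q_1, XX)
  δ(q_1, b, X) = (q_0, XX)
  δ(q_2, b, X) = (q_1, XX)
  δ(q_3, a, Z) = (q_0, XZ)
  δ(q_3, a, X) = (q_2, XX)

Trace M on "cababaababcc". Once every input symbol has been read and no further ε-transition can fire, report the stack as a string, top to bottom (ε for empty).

(q_0, cababaababcc, Z)
  read c, top Z: go to q_3, push XZ → (q_3, ababaababcc, XZ)
  read a, top X: go to q_2, push XX → (q_2, babaababcc, XXZ)
  read b, top X: go to q_1, push XX → (q_1, abaababcc, XXXZ)
  read a, top X: go to q_1, push XX → (q_1, baababcc, XXXXZ)
  read b, top X: go to q_0, push XX → (q_0, aababcc, XXXXXZ)
  read a, top X: go to q_3, push XX → (q_3, ababcc, XXXXXXZ)
  read a, top X: go to q_2, push XX → (q_2, babcc, XXXXXXXZ)
  read b, top X: go to q_1, push XX → (q_1, abcc, XXXXXXXXZ)
  read a, top X: go to q_1, push XX → (q_1, bcc, XXXXXXXXXZ)
  read b, top X: go to q_0, push XX → (q_0, cc, XXXXXXXXXXZ)
  read c, top X: go to q_0, push ε → (q_0, c, XXXXXXXXXZ)
  read c, top X: go to q_0, push ε → (q_0, ε, XXXXXXXXZ)
All input consumed in state q_0 with stack XXXXXXXXZ.

XXXXXXXXZ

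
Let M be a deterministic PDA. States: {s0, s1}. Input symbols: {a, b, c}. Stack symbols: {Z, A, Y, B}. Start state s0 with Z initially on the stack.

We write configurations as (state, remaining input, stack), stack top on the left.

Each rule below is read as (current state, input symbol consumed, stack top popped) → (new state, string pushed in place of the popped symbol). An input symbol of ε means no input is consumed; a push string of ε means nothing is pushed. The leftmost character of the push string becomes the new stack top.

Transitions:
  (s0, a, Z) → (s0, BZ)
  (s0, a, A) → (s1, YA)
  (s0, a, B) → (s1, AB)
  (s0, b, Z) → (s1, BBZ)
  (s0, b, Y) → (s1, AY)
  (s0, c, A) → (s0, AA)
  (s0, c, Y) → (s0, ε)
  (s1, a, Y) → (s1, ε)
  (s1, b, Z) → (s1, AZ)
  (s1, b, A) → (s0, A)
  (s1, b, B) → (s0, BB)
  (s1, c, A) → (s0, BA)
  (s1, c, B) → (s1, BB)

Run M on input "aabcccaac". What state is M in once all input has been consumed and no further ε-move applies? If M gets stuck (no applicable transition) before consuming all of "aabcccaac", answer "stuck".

(s0, aabcccaac, Z) ⊢ (s0, abcccaac, BZ) ⊢ (s1, bcccaac, ABZ) ⊢ (s0, cccaac, ABZ) ⊢ (s0, ccaac, AABZ) ⊢ (s0, caac, AAABZ) ⊢ (s0, aac, AAAABZ) ⊢ (s1, ac, YAAAABZ) ⊢ (s1, c, AAAABZ) ⊢ (s0, ε, BAAAABZ)
All input consumed; M is in state s0.

s0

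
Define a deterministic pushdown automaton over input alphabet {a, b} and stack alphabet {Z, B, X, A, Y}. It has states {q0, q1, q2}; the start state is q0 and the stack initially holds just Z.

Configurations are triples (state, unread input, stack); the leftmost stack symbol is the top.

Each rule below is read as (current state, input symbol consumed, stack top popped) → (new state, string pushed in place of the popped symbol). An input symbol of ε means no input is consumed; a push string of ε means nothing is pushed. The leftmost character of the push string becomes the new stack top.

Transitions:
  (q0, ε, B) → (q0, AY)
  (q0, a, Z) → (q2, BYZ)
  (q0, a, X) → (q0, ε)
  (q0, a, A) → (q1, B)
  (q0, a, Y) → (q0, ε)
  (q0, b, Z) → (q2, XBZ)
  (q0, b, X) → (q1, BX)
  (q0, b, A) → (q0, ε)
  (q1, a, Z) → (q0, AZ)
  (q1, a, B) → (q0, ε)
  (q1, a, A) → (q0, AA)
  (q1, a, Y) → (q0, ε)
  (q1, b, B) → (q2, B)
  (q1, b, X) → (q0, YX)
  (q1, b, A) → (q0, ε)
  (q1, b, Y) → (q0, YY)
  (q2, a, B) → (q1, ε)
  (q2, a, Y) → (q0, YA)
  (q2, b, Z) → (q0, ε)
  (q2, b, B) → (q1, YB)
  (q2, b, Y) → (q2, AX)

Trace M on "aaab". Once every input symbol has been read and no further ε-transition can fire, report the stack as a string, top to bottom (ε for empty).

(q0, aaab, Z) ⊢ (q2, aab, BYZ) ⊢ (q1, ab, YZ) ⊢ (q0, b, Z) ⊢ (q2, ε, XBZ)
All input consumed in state q2 with stack XBZ.

XBZ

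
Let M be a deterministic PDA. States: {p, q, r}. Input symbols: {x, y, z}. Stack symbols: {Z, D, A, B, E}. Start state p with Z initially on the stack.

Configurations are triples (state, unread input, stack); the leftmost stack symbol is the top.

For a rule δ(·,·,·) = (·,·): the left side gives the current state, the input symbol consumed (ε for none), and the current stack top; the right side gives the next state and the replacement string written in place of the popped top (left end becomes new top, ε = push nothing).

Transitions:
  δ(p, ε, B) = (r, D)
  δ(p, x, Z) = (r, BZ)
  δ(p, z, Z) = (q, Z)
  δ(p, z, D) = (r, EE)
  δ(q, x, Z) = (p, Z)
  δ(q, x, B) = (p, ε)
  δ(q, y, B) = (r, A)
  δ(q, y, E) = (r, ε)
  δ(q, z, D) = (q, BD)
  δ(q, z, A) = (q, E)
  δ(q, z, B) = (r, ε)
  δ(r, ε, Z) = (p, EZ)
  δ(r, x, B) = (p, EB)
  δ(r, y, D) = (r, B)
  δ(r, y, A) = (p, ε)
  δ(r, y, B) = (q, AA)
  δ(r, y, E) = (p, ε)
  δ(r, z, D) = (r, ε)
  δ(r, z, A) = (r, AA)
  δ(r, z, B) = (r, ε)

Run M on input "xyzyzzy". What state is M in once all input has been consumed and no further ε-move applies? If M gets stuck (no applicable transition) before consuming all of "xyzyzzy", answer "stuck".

p

(p, xyzyzzy, Z) ⊢ (r, yzyzzy, BZ) ⊢ (q, zyzzy, AAZ) ⊢ (q, yzzy, EAZ) ⊢ (r, zzy, AZ) ⊢ (r, zy, AAZ) ⊢ (r, y, AAAZ) ⊢ (p, ε, AAZ)
All input consumed; M is in state p.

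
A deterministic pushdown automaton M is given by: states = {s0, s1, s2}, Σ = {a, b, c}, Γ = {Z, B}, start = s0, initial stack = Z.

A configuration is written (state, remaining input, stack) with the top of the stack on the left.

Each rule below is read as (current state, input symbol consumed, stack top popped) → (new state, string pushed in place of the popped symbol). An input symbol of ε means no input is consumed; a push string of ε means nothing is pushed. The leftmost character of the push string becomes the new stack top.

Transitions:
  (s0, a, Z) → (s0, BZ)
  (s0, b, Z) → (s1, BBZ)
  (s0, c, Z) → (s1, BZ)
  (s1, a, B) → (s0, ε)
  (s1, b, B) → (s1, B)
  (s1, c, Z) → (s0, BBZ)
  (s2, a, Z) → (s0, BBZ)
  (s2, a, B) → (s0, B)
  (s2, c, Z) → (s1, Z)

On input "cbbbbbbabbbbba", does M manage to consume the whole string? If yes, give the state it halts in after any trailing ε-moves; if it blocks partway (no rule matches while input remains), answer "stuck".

s0

(s0, cbbbbbbabbbbba, Z)
  read c, top Z: go to s1, push BZ → (s1, bbbbbbabbbbba, BZ)
  read b, top B: go to s1, push B → (s1, bbbbbabbbbba, BZ)
  read b, top B: go to s1, push B → (s1, bbbbabbbbba, BZ)
  read b, top B: go to s1, push B → (s1, bbbabbbbba, BZ)
  read b, top B: go to s1, push B → (s1, bbabbbbba, BZ)
  read b, top B: go to s1, push B → (s1, babbbbba, BZ)
  read b, top B: go to s1, push B → (s1, abbbbba, BZ)
  read a, top B: go to s0, push ε → (s0, bbbbba, Z)
  read b, top Z: go to s1, push BBZ → (s1, bbbba, BBZ)
  read b, top B: go to s1, push B → (s1, bbba, BBZ)
  read b, top B: go to s1, push B → (s1, bba, BBZ)
  read b, top B: go to s1, push B → (s1, ba, BBZ)
  read b, top B: go to s1, push B → (s1, a, BBZ)
  read a, top B: go to s0, push ε → (s0, ε, BZ)
All input consumed; M is in state s0.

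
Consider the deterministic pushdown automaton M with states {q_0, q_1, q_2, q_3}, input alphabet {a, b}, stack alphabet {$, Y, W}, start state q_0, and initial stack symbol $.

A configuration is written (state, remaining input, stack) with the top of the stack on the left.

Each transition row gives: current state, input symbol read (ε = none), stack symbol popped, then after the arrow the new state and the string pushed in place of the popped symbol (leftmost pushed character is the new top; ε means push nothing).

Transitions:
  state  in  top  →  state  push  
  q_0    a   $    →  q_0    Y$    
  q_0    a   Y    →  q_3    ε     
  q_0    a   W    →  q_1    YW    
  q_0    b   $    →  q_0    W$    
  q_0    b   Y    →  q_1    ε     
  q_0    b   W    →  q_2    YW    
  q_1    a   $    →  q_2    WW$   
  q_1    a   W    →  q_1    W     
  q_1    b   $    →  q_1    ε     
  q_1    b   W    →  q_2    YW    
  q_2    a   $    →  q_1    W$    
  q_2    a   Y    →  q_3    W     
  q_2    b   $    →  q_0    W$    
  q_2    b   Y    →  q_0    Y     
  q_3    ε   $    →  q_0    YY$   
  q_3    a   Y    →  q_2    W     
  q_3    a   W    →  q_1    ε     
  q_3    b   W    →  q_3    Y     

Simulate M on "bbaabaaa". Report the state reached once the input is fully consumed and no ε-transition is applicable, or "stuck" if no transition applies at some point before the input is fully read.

q_1

(q_0, bbaabaaa, $)
  read b, top $: go to q_0, push W$ → (q_0, baabaaa, W$)
  read b, top W: go to q_2, push YW → (q_2, aabaaa, YW$)
  read a, top Y: go to q_3, push W → (q_3, abaaa, WW$)
  read a, top W: go to q_1, push ε → (q_1, baaa, W$)
  read b, top W: go to q_2, push YW → (q_2, aaa, YW$)
  read a, top Y: go to q_3, push W → (q_3, aa, WW$)
  read a, top W: go to q_1, push ε → (q_1, a, W$)
  read a, top W: go to q_1, push W → (q_1, ε, W$)
All input consumed; M is in state q_1.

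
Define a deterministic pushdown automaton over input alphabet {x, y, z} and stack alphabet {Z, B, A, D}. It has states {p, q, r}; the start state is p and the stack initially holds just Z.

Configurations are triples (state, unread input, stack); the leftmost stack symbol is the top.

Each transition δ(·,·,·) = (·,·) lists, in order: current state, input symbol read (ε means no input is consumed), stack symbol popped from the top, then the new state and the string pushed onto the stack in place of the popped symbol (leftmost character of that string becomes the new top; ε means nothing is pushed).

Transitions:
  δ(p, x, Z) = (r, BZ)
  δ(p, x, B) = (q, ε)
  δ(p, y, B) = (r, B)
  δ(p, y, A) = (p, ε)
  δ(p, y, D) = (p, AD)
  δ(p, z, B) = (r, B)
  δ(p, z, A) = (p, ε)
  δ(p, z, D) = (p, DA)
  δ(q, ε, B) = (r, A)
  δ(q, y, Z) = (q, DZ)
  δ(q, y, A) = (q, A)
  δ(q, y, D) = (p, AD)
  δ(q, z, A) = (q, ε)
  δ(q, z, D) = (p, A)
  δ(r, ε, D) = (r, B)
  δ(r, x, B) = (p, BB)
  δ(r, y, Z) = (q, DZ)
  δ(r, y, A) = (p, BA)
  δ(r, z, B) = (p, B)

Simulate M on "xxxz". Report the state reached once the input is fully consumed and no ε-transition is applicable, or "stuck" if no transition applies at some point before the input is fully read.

stuck

(p, xxxz, Z) ⊢ (r, xxz, BZ) ⊢ (p, xz, BBZ) ⊢ (q, z, BZ) ⊢ (r, z, AZ)
No transition for (r, z, top A); M blocks with input z remaining.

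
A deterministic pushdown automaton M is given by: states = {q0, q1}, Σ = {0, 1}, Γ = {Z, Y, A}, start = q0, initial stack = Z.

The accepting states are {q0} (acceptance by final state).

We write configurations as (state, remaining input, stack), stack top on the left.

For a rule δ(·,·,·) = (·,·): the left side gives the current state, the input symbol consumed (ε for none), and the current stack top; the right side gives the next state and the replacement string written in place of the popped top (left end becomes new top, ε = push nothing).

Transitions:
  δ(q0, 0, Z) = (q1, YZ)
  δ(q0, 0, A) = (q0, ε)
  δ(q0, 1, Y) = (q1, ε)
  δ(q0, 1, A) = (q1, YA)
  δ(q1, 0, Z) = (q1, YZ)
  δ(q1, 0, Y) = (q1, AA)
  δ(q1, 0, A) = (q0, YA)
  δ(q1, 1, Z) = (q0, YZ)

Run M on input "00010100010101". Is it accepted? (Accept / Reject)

Reject

(q0, 00010100010101, Z) ⊢ (q1, 0010100010101, YZ) ⊢ (q1, 010100010101, AAZ) ⊢ (q0, 10100010101, YAAZ) ⊢ (q1, 0100010101, AAZ) ⊢ (q0, 100010101, YAAZ) ⊢ (q1, 00010101, AAZ) ⊢ (q0, 0010101, YAAZ)
No transition applies at (q0, 0010101, YAAZ); input not fully consumed.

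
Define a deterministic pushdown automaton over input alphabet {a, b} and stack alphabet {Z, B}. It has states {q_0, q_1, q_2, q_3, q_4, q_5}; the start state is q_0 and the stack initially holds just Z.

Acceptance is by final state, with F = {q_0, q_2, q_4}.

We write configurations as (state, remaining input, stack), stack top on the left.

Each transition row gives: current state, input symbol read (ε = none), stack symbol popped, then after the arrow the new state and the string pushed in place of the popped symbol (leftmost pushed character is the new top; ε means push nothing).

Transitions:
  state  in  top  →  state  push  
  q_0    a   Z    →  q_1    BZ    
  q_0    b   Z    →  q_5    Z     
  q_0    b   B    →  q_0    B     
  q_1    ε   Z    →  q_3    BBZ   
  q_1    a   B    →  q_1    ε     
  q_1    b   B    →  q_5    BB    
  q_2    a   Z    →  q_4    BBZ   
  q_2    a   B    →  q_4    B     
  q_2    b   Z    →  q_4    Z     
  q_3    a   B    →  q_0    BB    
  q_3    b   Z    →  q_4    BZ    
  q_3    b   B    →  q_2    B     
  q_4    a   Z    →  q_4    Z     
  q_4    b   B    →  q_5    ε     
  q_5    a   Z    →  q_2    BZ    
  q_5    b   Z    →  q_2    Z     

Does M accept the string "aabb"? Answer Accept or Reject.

(q_0, aabb, Z) ⊢ (q_1, abb, BZ) ⊢ (q_1, bb, Z) ⊢ (q_3, bb, BBZ) ⊢ (q_2, b, BBZ)
No transition applies at (q_2, b, BBZ); input not fully consumed.

Reject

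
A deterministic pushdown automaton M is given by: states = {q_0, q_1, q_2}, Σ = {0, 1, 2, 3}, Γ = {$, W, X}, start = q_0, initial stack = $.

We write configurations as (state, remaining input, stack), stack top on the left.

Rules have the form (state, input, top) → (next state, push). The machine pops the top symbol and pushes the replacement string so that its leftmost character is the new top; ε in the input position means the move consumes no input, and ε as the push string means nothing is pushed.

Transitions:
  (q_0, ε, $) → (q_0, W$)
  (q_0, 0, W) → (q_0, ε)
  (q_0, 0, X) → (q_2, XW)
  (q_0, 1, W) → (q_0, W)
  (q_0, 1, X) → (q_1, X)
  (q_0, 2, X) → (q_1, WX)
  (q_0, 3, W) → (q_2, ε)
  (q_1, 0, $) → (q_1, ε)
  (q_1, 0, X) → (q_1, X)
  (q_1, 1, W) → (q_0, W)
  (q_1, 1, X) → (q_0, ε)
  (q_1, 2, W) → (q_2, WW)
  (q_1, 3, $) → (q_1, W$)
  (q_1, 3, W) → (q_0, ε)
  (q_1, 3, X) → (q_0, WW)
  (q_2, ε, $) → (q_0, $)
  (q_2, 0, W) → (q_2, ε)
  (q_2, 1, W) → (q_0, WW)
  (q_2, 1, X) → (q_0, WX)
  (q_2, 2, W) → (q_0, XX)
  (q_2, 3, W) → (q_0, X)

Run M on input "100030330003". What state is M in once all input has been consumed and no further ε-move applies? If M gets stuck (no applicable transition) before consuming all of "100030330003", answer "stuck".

(q_0, 100030330003, $)
  ε-move, top $: go to q_0, push W$ → (q_0, 100030330003, W$)
  read 1, top W: go to q_0, push W → (q_0, 00030330003, W$)
  read 0, top W: go to q_0, push ε → (q_0, 0030330003, $)
  ε-move, top $: go to q_0, push W$ → (q_0, 0030330003, W$)
  read 0, top W: go to q_0, push ε → (q_0, 030330003, $)
  ε-move, top $: go to q_0, push W$ → (q_0, 030330003, W$)
  read 0, top W: go to q_0, push ε → (q_0, 30330003, $)
  ε-move, top $: go to q_0, push W$ → (q_0, 30330003, W$)
  read 3, top W: go to q_2, push ε → (q_2, 0330003, $)
  ε-move, top $: go to q_0, push $ → (q_0, 0330003, $)
  ε-move, top $: go to q_0, push W$ → (q_0, 0330003, W$)
  read 0, top W: go to q_0, push ε → (q_0, 330003, $)
  ε-move, top $: go to q_0, push W$ → (q_0, 330003, W$)
  read 3, top W: go to q_2, push ε → (q_2, 30003, $)
  ε-move, top $: go to q_0, push $ → (q_0, 30003, $)
  ε-move, top $: go to q_0, push W$ → (q_0, 30003, W$)
  read 3, top W: go to q_2, push ε → (q_2, 0003, $)
  ε-move, top $: go to q_0, push $ → (q_0, 0003, $)
  ε-move, top $: go to q_0, push W$ → (q_0, 0003, W$)
  read 0, top W: go to q_0, push ε → (q_0, 003, $)
  ε-move, top $: go to q_0, push W$ → (q_0, 003, W$)
  read 0, top W: go to q_0, push ε → (q_0, 03, $)
  ε-move, top $: go to q_0, push W$ → (q_0, 03, W$)
  read 0, top W: go to q_0, push ε → (q_0, 3, $)
  ε-move, top $: go to q_0, push W$ → (q_0, 3, W$)
  read 3, top W: go to q_2, push ε → (q_2, ε, $)
  ε-move, top $: go to q_0, push $ → (q_0, ε, $)
  ε-move, top $: go to q_0, push W$ → (q_0, ε, W$)
All input consumed; M is in state q_0.

q_0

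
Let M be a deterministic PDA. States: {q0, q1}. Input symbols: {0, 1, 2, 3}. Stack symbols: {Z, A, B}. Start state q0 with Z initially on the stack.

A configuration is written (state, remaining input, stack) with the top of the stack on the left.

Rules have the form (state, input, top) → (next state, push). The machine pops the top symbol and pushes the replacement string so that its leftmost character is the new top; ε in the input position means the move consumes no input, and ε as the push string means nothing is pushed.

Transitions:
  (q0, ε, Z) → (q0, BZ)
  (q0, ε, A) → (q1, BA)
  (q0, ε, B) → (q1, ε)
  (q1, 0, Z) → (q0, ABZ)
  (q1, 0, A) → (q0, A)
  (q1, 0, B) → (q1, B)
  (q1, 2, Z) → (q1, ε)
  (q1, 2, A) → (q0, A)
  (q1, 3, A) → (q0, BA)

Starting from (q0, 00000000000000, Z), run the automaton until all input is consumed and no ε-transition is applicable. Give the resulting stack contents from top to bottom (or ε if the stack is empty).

(q0, 00000000000000, Z)
  ε-move, top Z: go to q0, push BZ → (q0, 00000000000000, BZ)
  ε-move, top B: go to q1, push ε → (q1, 00000000000000, Z)
  read 0, top Z: go to q0, push ABZ → (q0, 0000000000000, ABZ)
  ε-move, top A: go to q1, push BA → (q1, 0000000000000, BABZ)
  read 0, top B: go to q1, push B → (q1, 000000000000, BABZ)
  read 0, top B: go to q1, push B → (q1, 00000000000, BABZ)
  read 0, top B: go to q1, push B → (q1, 0000000000, BABZ)
  read 0, top B: go to q1, push B → (q1, 000000000, BABZ)
  read 0, top B: go to q1, push B → (q1, 00000000, BABZ)
  read 0, top B: go to q1, push B → (q1, 0000000, BABZ)
  read 0, top B: go to q1, push B → (q1, 000000, BABZ)
  read 0, top B: go to q1, push B → (q1, 00000, BABZ)
  read 0, top B: go to q1, push B → (q1, 0000, BABZ)
  read 0, top B: go to q1, push B → (q1, 000, BABZ)
  read 0, top B: go to q1, push B → (q1, 00, BABZ)
  read 0, top B: go to q1, push B → (q1, 0, BABZ)
  read 0, top B: go to q1, push B → (q1, ε, BABZ)
All input consumed in state q1 with stack BABZ.

BABZ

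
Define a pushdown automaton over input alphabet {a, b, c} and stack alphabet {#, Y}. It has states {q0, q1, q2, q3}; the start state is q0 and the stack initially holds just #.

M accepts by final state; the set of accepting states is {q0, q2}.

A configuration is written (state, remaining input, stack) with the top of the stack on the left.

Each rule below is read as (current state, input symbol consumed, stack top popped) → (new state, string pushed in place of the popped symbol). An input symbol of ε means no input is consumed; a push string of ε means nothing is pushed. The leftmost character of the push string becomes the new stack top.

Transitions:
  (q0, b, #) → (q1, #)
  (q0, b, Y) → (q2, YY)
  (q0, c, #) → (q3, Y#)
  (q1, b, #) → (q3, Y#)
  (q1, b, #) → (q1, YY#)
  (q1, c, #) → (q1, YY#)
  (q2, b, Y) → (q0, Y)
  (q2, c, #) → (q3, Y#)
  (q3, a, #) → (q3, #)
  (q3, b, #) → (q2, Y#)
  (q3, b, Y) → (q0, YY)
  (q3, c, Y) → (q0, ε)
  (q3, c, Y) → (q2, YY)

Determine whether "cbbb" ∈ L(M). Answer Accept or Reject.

One accepting computation: (q0, cbbb, #) ⊢ (q3, bbb, Y#) ⊢ (q0, bb, YY#) ⊢ (q2, b, YYY#) ⊢ (q0, ε, YYY#)
All input consumed and state q0 ∈ F.

Accept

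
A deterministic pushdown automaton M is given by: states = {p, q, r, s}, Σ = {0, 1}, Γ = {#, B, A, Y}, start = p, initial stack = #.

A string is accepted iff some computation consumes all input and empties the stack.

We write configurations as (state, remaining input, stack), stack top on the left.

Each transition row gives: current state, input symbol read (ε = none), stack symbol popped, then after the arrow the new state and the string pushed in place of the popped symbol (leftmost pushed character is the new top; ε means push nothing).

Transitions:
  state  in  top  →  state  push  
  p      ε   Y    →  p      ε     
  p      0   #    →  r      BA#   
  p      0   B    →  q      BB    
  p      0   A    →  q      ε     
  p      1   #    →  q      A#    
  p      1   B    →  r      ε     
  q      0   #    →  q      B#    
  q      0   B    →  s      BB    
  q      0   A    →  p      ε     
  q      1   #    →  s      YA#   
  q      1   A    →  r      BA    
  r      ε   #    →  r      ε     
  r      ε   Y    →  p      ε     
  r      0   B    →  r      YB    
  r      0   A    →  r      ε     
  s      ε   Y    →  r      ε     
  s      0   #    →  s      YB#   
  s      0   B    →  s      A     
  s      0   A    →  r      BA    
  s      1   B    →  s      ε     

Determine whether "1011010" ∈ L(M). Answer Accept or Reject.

Accept

(p, 1011010, #) ⊢ (q, 011010, A#) ⊢ (p, 11010, #) ⊢ (q, 1010, A#) ⊢ (r, 010, BA#) ⊢ (r, 10, YBA#) ⊢ (p, 10, BA#) ⊢ (r, 0, A#) ⊢ (r, ε, #) ⊢ (r, ε, ε)
All input consumed and the stack is empty.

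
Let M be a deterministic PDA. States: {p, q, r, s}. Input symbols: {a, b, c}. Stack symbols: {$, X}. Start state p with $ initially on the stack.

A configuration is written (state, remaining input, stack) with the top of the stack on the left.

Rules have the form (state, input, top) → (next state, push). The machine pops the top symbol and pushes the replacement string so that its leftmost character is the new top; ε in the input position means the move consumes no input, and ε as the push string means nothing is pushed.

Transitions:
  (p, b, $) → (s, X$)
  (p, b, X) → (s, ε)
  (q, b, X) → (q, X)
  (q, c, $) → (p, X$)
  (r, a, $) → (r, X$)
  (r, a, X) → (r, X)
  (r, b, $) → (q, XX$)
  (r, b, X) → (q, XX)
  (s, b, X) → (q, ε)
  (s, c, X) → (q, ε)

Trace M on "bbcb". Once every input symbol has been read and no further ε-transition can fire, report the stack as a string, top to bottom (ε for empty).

(p, bbcb, $) ⊢ (s, bcb, X$) ⊢ (q, cb, $) ⊢ (p, b, X$) ⊢ (s, ε, $)
All input consumed in state s with stack $.

$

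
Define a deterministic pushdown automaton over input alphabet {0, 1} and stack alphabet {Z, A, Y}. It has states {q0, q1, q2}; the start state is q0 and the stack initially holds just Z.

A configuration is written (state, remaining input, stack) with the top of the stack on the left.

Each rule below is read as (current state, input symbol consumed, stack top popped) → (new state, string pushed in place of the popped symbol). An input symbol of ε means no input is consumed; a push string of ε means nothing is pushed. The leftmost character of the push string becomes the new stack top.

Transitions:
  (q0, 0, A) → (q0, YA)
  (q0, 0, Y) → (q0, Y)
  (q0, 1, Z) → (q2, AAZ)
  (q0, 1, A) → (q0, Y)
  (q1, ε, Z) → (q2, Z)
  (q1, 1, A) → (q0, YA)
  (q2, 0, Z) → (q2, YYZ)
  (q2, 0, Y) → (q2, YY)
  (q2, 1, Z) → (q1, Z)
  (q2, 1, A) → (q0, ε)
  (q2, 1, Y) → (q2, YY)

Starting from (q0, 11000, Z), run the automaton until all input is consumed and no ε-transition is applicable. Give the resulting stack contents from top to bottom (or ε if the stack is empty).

YAZ

(q0, 11000, Z)
  read 1, top Z: go to q2, push AAZ → (q2, 1000, AAZ)
  read 1, top A: go to q0, push ε → (q0, 000, AZ)
  read 0, top A: go to q0, push YA → (q0, 00, YAZ)
  read 0, top Y: go to q0, push Y → (q0, 0, YAZ)
  read 0, top Y: go to q0, push Y → (q0, ε, YAZ)
All input consumed in state q0 with stack YAZ.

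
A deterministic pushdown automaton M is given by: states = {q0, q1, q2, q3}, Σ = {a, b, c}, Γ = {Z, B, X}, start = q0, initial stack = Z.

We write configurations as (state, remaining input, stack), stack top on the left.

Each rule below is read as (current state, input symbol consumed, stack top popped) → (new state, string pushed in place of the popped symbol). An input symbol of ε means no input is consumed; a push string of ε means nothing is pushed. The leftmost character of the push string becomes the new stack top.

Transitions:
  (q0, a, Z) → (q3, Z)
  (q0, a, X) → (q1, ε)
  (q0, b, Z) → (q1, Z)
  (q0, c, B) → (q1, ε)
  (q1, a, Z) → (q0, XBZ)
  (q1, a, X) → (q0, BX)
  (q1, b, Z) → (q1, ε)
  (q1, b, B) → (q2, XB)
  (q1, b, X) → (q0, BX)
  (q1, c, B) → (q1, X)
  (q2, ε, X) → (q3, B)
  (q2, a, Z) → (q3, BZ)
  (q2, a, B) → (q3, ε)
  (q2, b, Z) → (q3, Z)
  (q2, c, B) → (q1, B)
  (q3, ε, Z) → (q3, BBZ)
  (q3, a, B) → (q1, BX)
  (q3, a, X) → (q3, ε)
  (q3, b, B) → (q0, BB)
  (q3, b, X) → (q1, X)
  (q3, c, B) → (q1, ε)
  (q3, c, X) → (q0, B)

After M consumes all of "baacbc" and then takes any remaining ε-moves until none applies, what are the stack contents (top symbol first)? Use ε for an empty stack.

(q0, baacbc, Z)
  read b, top Z: go to q1, push Z → (q1, aacbc, Z)
  read a, top Z: go to q0, push XBZ → (q0, acbc, XBZ)
  read a, top X: go to q1, push ε → (q1, cbc, BZ)
  read c, top B: go to q1, push X → (q1, bc, XZ)
  read b, top X: go to q0, push BX → (q0, c, BXZ)
  read c, top B: go to q1, push ε → (q1, ε, XZ)
All input consumed in state q1 with stack XZ.

XZ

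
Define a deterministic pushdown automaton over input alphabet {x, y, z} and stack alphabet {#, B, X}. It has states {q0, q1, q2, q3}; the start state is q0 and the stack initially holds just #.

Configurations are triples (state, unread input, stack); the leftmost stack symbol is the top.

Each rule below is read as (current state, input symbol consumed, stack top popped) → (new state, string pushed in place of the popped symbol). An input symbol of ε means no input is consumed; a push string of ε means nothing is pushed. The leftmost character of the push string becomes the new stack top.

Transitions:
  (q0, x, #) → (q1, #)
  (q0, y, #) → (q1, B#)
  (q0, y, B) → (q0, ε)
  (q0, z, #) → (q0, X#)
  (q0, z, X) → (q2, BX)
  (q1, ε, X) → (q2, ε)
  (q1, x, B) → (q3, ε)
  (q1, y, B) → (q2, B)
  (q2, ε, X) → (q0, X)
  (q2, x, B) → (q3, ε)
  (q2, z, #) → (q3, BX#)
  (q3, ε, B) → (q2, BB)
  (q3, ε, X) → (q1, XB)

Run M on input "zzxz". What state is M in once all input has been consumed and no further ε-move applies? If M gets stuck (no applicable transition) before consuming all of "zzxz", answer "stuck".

(q0, zzxz, #)
  read z, top #: go to q0, push X# → (q0, zxz, X#)
  read z, top X: go to q2, push BX → (q2, xz, BX#)
  read x, top B: go to q3, push ε → (q3, z, X#)
  ε-move, top X: go to q1, push XB → (q1, z, XB#)
  ε-move, top X: go to q2, push ε → (q2, z, B#)
No transition for (q2, z, top B); M blocks with input z remaining.

stuck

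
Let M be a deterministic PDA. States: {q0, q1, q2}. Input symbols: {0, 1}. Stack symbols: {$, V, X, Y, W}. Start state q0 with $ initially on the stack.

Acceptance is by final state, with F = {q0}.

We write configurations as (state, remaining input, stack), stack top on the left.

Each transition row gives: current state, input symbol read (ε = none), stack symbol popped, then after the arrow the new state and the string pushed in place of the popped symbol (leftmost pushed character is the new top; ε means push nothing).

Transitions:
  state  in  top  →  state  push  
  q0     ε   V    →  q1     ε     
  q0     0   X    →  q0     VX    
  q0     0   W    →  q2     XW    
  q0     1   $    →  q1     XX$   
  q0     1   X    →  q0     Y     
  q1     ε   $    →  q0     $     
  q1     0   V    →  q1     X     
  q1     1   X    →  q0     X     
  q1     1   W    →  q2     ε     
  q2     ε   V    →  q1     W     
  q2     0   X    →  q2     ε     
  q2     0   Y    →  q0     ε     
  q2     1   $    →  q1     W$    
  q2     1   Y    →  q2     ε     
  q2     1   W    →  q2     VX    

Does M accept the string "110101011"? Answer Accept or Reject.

Accept

(q0, 110101011, $)
  read 1, top $: go to q1, push XX$ → (q1, 10101011, XX$)
  read 1, top X: go to q0, push X → (q0, 0101011, XX$)
  read 0, top X: go to q0, push VX → (q0, 101011, VXX$)
  ε-move, top V: go to q1, push ε → (q1, 101011, XX$)
  read 1, top X: go to q0, push X → (q0, 01011, XX$)
  read 0, top X: go to q0, push VX → (q0, 1011, VXX$)
  ε-move, top V: go to q1, push ε → (q1, 1011, XX$)
  read 1, top X: go to q0, push X → (q0, 011, XX$)
  read 0, top X: go to q0, push VX → (q0, 11, VXX$)
  ε-move, top V: go to q1, push ε → (q1, 11, XX$)
  read 1, top X: go to q0, push X → (q0, 1, XX$)
  read 1, top X: go to q0, push Y → (q0, ε, YX$)
All input consumed; state q0 ∈ F.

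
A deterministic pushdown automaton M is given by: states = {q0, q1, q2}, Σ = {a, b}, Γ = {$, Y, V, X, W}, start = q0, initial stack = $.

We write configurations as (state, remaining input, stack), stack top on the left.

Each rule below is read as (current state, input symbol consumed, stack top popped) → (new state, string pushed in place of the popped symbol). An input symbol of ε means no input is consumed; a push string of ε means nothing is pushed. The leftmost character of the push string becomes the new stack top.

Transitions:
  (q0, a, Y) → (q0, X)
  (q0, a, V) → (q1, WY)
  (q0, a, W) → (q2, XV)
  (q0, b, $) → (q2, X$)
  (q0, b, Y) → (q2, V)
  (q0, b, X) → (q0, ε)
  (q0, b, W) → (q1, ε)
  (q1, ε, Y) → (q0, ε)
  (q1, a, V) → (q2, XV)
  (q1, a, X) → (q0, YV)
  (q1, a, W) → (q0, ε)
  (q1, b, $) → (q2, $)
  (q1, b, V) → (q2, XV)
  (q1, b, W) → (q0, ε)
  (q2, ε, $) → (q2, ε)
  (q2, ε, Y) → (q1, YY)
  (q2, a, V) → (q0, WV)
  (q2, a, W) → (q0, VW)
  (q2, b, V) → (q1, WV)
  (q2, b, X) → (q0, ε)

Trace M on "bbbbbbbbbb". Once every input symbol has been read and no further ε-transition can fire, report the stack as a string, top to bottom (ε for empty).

$

(q0, bbbbbbbbbb, $)
  read b, top $: go to q2, push X$ → (q2, bbbbbbbbb, X$)
  read b, top X: go to q0, push ε → (q0, bbbbbbbb, $)
  read b, top $: go to q2, push X$ → (q2, bbbbbbb, X$)
  read b, top X: go to q0, push ε → (q0, bbbbbb, $)
  read b, top $: go to q2, push X$ → (q2, bbbbb, X$)
  read b, top X: go to q0, push ε → (q0, bbbb, $)
  read b, top $: go to q2, push X$ → (q2, bbb, X$)
  read b, top X: go to q0, push ε → (q0, bb, $)
  read b, top $: go to q2, push X$ → (q2, b, X$)
  read b, top X: go to q0, push ε → (q0, ε, $)
All input consumed in state q0 with stack $.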